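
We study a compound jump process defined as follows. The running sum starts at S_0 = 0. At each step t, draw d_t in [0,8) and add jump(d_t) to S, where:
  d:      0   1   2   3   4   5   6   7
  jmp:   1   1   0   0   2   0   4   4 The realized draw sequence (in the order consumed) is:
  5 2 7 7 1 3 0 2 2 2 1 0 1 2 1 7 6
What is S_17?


22

t=0: S=0, d=5, jump=0, S_1=0
t=1: S=0, d=2, jump=0, S_2=0
t=2: S=0, d=7, jump=4, S_3=4
t=3: S=4, d=7, jump=4, S_4=8
t=4: S=8, d=1, jump=1, S_5=9
t=5: S=9, d=3, jump=0, S_6=9
t=6: S=9, d=0, jump=1, S_7=10
t=7: S=10, d=2, jump=0, S_8=10
t=8: S=10, d=2, jump=0, S_9=10
t=9: S=10, d=2, jump=0, S_10=10
t=10: S=10, d=1, jump=1, S_11=11
t=11: S=11, d=0, jump=1, S_12=12
t=12: S=12, d=1, jump=1, S_13=13
t=13: S=13, d=2, jump=0, S_14=13
t=14: S=13, d=1, jump=1, S_15=14
t=15: S=14, d=7, jump=4, S_16=18
t=16: S=18, d=6, jump=4, S_17=22


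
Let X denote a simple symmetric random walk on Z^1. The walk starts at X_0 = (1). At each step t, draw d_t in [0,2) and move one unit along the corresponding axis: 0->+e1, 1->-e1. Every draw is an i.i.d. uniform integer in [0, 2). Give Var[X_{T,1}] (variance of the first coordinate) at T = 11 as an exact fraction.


Outcome values over d=0..1: [1, -1]
Σy = 0, Σy² = 2, M = 2
μ = 0/2 = 0,  σ² = 2/2 − (0)² = 1
Independent increments: Var[X_11] = 11·σ² = 11·(1) = 11

11


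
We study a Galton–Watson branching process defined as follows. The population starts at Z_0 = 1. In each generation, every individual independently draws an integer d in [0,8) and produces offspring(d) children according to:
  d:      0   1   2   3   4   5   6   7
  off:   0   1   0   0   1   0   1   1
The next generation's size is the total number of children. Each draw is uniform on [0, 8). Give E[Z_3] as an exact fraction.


Outcome values over d=0..7: [0, 1, 0, 0, 1, 0, 1, 1]
Σy = 4, Σy² = 4, M = 8
μ = 4/8 = 1/2,  σ² = 4/8 − (1/2)² = 1/4
E[Z_0] = 1
E[Z_1] = 1/2·E[Z_0] = 1/2
E[Z_2] = 1/2·E[Z_1] = 1/4
E[Z_3] = 1/2·E[Z_2] = 1/8

1/8


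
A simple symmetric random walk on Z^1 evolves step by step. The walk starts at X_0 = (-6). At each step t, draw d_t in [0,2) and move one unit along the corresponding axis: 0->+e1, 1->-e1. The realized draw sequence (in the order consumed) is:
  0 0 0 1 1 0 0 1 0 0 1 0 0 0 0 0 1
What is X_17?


t=0: X=(-6), d=0 → +e1, X_1=(-5)
t=1: X=(-5), d=0 → +e1, X_2=(-4)
t=2: X=(-4), d=0 → +e1, X_3=(-3)
t=3: X=(-3), d=1 → -e1, X_4=(-4)
t=4: X=(-4), d=1 → -e1, X_5=(-5)
t=5: X=(-5), d=0 → +e1, X_6=(-4)
t=6: X=(-4), d=0 → +e1, X_7=(-3)
t=7: X=(-3), d=1 → -e1, X_8=(-4)
t=8: X=(-4), d=0 → +e1, X_9=(-3)
t=9: X=(-3), d=0 → +e1, X_10=(-2)
t=10: X=(-2), d=1 → -e1, X_11=(-3)
t=11: X=(-3), d=0 → +e1, X_12=(-2)
t=12: X=(-2), d=0 → +e1, X_13=(-1)
t=13: X=(-1), d=0 → +e1, X_14=(0)
t=14: X=(0), d=0 → +e1, X_15=(1)
t=15: X=(1), d=0 → +e1, X_16=(2)
t=16: X=(2), d=1 → -e1, X_17=(1)

(1)


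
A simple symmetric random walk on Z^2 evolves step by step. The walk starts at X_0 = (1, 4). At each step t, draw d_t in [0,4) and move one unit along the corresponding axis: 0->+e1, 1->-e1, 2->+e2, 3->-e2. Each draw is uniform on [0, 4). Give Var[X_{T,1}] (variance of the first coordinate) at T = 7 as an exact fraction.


Outcome values over d=0..3: [1, -1, 0, 0]
Σy = 0, Σy² = 2, M = 4
μ = 0/4 = 0,  σ² = 2/4 − (0)² = 1/2
Independent increments: Var[X_7] = 7·σ² = 7·(1/2) = 7/2

7/2


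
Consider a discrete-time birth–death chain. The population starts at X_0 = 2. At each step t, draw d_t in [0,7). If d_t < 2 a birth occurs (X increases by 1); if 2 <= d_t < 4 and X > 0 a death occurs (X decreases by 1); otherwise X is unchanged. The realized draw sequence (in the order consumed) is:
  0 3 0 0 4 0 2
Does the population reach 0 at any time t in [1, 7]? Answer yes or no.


t=0: X=2, d=0 → birth, X_1=3
t=1: X=3, d=3 → death, X_2=2
t=2: X=2, d=0 → birth, X_3=3
t=3: X=3, d=0 → birth, X_4=4
t=4: X=4, d=4 → hold, X_5=4
t=5: X=4, d=0 → birth, X_6=5
t=6: X=5, d=2 → death, X_7=4

no


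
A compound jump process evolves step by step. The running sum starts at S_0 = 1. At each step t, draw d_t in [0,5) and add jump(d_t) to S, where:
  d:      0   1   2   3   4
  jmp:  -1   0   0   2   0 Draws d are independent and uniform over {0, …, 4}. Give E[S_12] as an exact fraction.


17/5

Outcome values over d=0..4: [-1, 0, 0, 2, 0]
Σy = 1, Σy² = 5, M = 5
μ = 1/5 = 1/5,  σ² = 5/5 − (1/5)² = 24/25
E[S_12] = 1 + 12·(1/5) = 17/5


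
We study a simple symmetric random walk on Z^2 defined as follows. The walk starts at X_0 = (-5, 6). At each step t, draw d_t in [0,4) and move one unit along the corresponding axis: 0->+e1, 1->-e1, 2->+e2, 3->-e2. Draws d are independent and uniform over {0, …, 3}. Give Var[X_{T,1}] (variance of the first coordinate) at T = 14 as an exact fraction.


Outcome values over d=0..3: [1, -1, 0, 0]
Σy = 0, Σy² = 2, M = 4
μ = 0/4 = 0,  σ² = 2/4 − (0)² = 1/2
Independent increments: Var[X_14] = 14·σ² = 14·(1/2) = 7

7


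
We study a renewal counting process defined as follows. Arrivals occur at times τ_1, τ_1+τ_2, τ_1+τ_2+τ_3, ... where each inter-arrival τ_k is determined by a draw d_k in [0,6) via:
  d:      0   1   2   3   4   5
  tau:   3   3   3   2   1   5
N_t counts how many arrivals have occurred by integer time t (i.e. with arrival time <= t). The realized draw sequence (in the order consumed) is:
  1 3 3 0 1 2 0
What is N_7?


draw d_1=1: τ_1=3, arrival time A_1=3
draw d_2=3: τ_2=2, arrival time A_2=5
draw d_3=3: τ_3=2, arrival time A_3=7
draw d_4=0: τ_4=3, arrival time A_4=10
draw d_5=1: τ_5=3, arrival time A_5=13
draw d_6=2: τ_6=3, arrival time A_6=16
draw d_7=0: τ_7=3, arrival time A_7=19
N_t over t=0..7: 0:0 1:0 2:0 3:1 4:1 5:2 6:2 7:3

3


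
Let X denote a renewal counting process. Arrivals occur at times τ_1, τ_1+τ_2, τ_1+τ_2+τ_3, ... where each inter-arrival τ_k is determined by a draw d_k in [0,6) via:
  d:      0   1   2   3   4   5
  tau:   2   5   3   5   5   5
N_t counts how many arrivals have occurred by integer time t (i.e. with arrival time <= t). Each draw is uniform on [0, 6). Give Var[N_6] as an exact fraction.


Inter-arrival values over d=0..5: [2, 5, 3, 5, 5, 5]
Each d has probability 1/6, so the pmf of τ is: f(2) = 1/6, f(3) = 1/6, f(5) = 2/3
Let p_n(j) = P(N_n = j), with p_0 = [1]. Condition on τ_1: p_n(0) = P(τ > n), and for j >= 1, p_n(j) = Σ_{k<=n} f(k)·p_{n−k}(j−1)
p_1 = [1]  (j = 0)
p_2 = [5/6, 1/6]  (j = 0..1)
p_3 = [2/3, 1/3]  (j = 0..1)
p_4 = [2/3, 11/36, 1/36]  (j = 0..2)
p_5 = [0, 11/12, 1/12]  (j = 0..2)
p_6 = [0, 8/9, 23/216, 1/216]  (j = 0..3)
E[N_6] = Σ j·p_6(j) = 241/216;  E[N_6²] = Σ j²·p_6(j) = 293/216
Var[N_6] = 293/216 − (241/216)² = 5207/46656

5207/46656


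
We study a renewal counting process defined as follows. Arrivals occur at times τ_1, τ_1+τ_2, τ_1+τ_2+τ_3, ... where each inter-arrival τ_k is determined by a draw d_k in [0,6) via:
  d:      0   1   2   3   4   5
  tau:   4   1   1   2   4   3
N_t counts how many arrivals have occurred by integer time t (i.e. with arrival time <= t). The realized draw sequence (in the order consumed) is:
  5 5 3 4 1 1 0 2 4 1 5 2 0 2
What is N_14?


6

draw d_1=5: τ_1=3, arrival time A_1=3
draw d_2=5: τ_2=3, arrival time A_2=6
draw d_3=3: τ_3=2, arrival time A_3=8
draw d_4=4: τ_4=4, arrival time A_4=12
draw d_5=1: τ_5=1, arrival time A_5=13
draw d_6=1: τ_6=1, arrival time A_6=14
draw d_7=0: τ_7=4, arrival time A_7=18
draw d_8=2: τ_8=1, arrival time A_8=19
draw d_9=4: τ_9=4, arrival time A_9=23
draw d_10=1: τ_10=1, arrival time A_10=24
draw d_11=5: τ_11=3, arrival time A_11=27
draw d_12=2: τ_12=1, arrival time A_12=28
draw d_13=0: τ_13=4, arrival time A_13=32
draw d_14=2: τ_14=1, arrival time A_14=33
N_t over t=0..14: 0:0 1:0 2:0 3:1 4:1 5:1 6:2 7:2 8:3 9:3 10:3 11:3 12:4 13:5 14:6


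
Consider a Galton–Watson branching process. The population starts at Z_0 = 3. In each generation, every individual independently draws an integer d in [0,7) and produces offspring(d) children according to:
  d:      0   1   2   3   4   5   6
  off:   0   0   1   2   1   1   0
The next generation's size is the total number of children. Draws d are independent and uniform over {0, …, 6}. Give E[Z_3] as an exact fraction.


375/343

Outcome values over d=0..6: [0, 0, 1, 2, 1, 1, 0]
Σy = 5, Σy² = 7, M = 7
μ = 5/7 = 5/7,  σ² = 7/7 − (5/7)² = 24/49
E[Z_0] = 3
E[Z_1] = 5/7·E[Z_0] = 15/7
E[Z_2] = 5/7·E[Z_1] = 75/49
E[Z_3] = 5/7·E[Z_2] = 375/343


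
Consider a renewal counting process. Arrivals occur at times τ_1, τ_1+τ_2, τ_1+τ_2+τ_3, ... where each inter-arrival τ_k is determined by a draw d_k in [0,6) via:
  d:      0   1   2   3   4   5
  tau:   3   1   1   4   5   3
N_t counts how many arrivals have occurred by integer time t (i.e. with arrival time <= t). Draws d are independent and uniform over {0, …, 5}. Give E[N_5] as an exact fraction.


391/243

Inter-arrival values over d=0..5: [3, 1, 1, 4, 5, 3]
Each d has probability 1/6, so the pmf of τ is: f(1) = 1/3, f(3) = 1/3, f(4) = 1/6, f(5) = 1/6
Renewal equation for m(n) = E[N_n]: condition on τ_1 = k (if k <= n, one arrival plus a fresh copy on the remaining n−k steps): m(n) = F(n) + Σ_{k<=n} f(k)·m(n−k), where F(n) = P(τ <= n) and m(0) = 0
m(1) = F(1) = 1/3
m(2) = F(2) + f(1)·m(1) = 1/3 + 1/3·1/3 = 4/9
m(3) = F(3) + f(1)·m(2) = 2/3 + 1/3·4/9 = 22/27
m(4) = F(4) + f(1)·m(3) + f(3)·m(1) = 5/6 + 1/3·22/27 + 1/3·1/3 = 197/162
m(5) = F(5) + f(1)·m(4) + f(3)·m(2) + f(4)·m(1) = 1 + 1/3·197/162 + 1/3·4/9 + 1/6·1/3 = 391/243
E[N_5] = m(5) = 391/243


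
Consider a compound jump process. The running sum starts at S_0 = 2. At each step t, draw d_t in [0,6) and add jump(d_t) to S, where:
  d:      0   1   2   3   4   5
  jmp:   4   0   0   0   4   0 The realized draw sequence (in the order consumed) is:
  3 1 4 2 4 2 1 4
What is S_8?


14

t=0: S=2, d=3, jump=0, S_1=2
t=1: S=2, d=1, jump=0, S_2=2
t=2: S=2, d=4, jump=4, S_3=6
t=3: S=6, d=2, jump=0, S_4=6
t=4: S=6, d=4, jump=4, S_5=10
t=5: S=10, d=2, jump=0, S_6=10
t=6: S=10, d=1, jump=0, S_7=10
t=7: S=10, d=4, jump=4, S_8=14


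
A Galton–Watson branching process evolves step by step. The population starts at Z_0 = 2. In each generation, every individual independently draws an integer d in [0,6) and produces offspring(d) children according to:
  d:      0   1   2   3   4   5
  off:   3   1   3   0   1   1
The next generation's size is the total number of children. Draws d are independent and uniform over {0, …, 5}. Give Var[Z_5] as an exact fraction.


85455/512

Outcome values over d=0..5: [3, 1, 3, 0, 1, 1]
Σy = 9, Σy² = 21, M = 6
μ = 9/6 = 3/2,  σ² = 21/6 − (3/2)² = 5/4
V_0 = 0, E_0 = 2
V_1 = 5/4·E_0 + (3/2)²·V_0 = 5/2;  E_1 = 3
V_2 = 5/4·E_1 + (3/2)²·V_1 = 75/8;  E_2 = 9/2
V_3 = 5/4·E_2 + (3/2)²·V_2 = 855/32;  E_3 = 27/4
V_4 = 5/4·E_3 + (3/2)²·V_3 = 8775/128;  E_4 = 81/8
V_5 = 5/4·E_4 + (3/2)²·V_4 = 85455/512;  E_5 = 243/16


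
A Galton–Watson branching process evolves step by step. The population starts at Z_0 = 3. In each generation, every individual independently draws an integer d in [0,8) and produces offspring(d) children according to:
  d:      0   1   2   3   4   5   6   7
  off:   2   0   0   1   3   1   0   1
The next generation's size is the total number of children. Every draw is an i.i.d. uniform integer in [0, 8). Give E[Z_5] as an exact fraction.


3

Outcome values over d=0..7: [2, 0, 0, 1, 3, 1, 0, 1]
Σy = 8, Σy² = 16, M = 8
μ = 8/8 = 1,  σ² = 16/8 − (1)² = 1
E[Z_0] = 3
E[Z_1] = 1·E[Z_0] = 3
E[Z_2] = 1·E[Z_1] = 3
E[Z_3] = 1·E[Z_2] = 3
E[Z_4] = 1·E[Z_3] = 3
E[Z_5] = 1·E[Z_4] = 3


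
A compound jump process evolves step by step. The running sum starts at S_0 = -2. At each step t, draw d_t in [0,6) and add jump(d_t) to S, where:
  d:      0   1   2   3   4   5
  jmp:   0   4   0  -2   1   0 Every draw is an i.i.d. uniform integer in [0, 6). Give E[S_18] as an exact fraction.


7

Outcome values over d=0..5: [0, 4, 0, -2, 1, 0]
Σy = 3, Σy² = 21, M = 6
μ = 3/6 = 1/2,  σ² = 21/6 − (1/2)² = 13/4
E[S_18] = -2 + 18·(1/2) = 7


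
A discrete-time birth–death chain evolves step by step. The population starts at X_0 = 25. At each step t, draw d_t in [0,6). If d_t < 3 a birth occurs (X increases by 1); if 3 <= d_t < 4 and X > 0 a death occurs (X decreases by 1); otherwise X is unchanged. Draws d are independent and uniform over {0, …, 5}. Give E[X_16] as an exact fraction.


X can drop by at most 1 per step and X_0 = 25 > T = 16, so X_t >= 25 − t >= 9 > 0 for every t <= 16: the floor at 0 (the 'and X > 0' condition) never binds. Hence X_16 = X_0 + Σ_{t<16} Y_t with i.i.d. increments Y_t = y(d_t) ∈ {+1, −1, 0}.
Outcome values over d=0..5: [1, 1, 1, -1, 0, 0]
Σy = 2, Σy² = 4, M = 6
μ = 2/6 = 1/3,  σ² = 4/6 − (1/3)² = 5/9
E[X_16] = 25 + 16·(1/3) = 91/3

91/3


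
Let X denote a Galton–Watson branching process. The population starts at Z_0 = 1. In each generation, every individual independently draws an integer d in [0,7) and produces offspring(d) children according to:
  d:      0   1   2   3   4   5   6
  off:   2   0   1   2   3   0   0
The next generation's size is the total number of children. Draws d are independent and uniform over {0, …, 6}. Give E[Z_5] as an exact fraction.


Outcome values over d=0..6: [2, 0, 1, 2, 3, 0, 0]
Σy = 8, Σy² = 18, M = 7
μ = 8/7 = 8/7,  σ² = 18/7 − (8/7)² = 62/49
E[Z_0] = 1
E[Z_1] = 8/7·E[Z_0] = 8/7
E[Z_2] = 8/7·E[Z_1] = 64/49
E[Z_3] = 8/7·E[Z_2] = 512/343
E[Z_4] = 8/7·E[Z_3] = 4096/2401
E[Z_5] = 8/7·E[Z_4] = 32768/16807

32768/16807


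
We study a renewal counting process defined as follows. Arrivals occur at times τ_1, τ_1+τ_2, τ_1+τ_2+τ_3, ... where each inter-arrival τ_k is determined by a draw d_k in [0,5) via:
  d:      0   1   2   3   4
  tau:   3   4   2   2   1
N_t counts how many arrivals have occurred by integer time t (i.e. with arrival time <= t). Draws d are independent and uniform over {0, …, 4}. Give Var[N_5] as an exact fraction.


Inter-arrival values over d=0..4: [3, 4, 2, 2, 1]
Each d has probability 1/5, so the pmf of τ is: f(1) = 1/5, f(2) = 2/5, f(3) = 1/5, f(4) = 1/5
Let p_n(j) = P(N_n = j), with p_0 = [1]. Condition on τ_1: p_n(0) = P(τ > n), and for j >= 1, p_n(j) = Σ_{k<=n} f(k)·p_{n−k}(j−1)
p_1 = [4/5, 1/5]  (j = 0..1)
p_2 = [2/5, 14/25, 1/25]  (j = 0..2)
p_3 = [1/5, 3/5, 24/125, 1/125]  (j = 0..3)
p_4 = [0, 14/25, 48/125, 34/625, 1/625]  (j = 0..4)
p_5 = [0, 8/25, 63/125, 101/625, 44/3125, 1/3125]  (j = 0..5)
E[N_5] = Σ j·p_5(j) = 5846/3125;  E[N_5²] = Σ j²·p_5(j) = 12574/3125
Var[N_5] = 12574/3125 − (5846/3125)² = 5118034/9765625

5118034/9765625


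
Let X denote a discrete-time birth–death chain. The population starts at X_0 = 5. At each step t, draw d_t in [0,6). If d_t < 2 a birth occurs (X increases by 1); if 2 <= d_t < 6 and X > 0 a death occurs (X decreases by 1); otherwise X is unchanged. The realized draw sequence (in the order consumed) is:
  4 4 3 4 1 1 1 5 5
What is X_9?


2

t=0: X=5, d=4 → death, X_1=4
t=1: X=4, d=4 → death, X_2=3
t=2: X=3, d=3 → death, X_3=2
t=3: X=2, d=4 → death, X_4=1
t=4: X=1, d=1 → birth, X_5=2
t=5: X=2, d=1 → birth, X_6=3
t=6: X=3, d=1 → birth, X_7=4
t=7: X=4, d=5 → death, X_8=3
t=8: X=3, d=5 → death, X_9=2


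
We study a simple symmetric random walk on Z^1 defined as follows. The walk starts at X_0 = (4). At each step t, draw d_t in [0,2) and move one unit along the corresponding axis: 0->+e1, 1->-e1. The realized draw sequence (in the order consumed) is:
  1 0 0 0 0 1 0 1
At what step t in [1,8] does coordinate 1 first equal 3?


1

t=0: X=(4), d=1 → -e1, X_1=(3)
t=1: X=(3), d=0 → +e1, X_2=(4)
t=2: X=(4), d=0 → +e1, X_3=(5)
t=3: X=(5), d=0 → +e1, X_4=(6)
t=4: X=(6), d=0 → +e1, X_5=(7)
t=5: X=(7), d=1 → -e1, X_6=(6)
t=6: X=(6), d=0 → +e1, X_7=(7)
t=7: X=(7), d=1 → -e1, X_8=(6)


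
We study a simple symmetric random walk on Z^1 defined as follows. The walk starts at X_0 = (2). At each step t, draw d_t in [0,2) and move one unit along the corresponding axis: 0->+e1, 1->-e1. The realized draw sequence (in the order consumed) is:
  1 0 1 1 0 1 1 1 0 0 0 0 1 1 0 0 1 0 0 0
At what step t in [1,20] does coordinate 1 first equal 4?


20

t=0: X=(2), d=1 → -e1, X_1=(1)
t=1: X=(1), d=0 → +e1, X_2=(2)
t=2: X=(2), d=1 → -e1, X_3=(1)
t=3: X=(1), d=1 → -e1, X_4=(0)
t=4: X=(0), d=0 → +e1, X_5=(1)
t=5: X=(1), d=1 → -e1, X_6=(0)
t=6: X=(0), d=1 → -e1, X_7=(-1)
t=7: X=(-1), d=1 → -e1, X_8=(-2)
t=8: X=(-2), d=0 → +e1, X_9=(-1)
t=9: X=(-1), d=0 → +e1, X_10=(0)
t=10: X=(0), d=0 → +e1, X_11=(1)
t=11: X=(1), d=0 → +e1, X_12=(2)
t=12: X=(2), d=1 → -e1, X_13=(1)
t=13: X=(1), d=1 → -e1, X_14=(0)
t=14: X=(0), d=0 → +e1, X_15=(1)
t=15: X=(1), d=0 → +e1, X_16=(2)
t=16: X=(2), d=1 → -e1, X_17=(1)
t=17: X=(1), d=0 → +e1, X_18=(2)
t=18: X=(2), d=0 → +e1, X_19=(3)
t=19: X=(3), d=0 → +e1, X_20=(4)


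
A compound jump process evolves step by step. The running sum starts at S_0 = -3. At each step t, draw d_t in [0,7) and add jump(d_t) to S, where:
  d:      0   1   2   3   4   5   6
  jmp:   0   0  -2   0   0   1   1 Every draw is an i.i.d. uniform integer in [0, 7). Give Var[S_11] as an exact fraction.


66/7

Outcome values over d=0..6: [0, 0, -2, 0, 0, 1, 1]
Σy = 0, Σy² = 6, M = 7
μ = 0/7 = 0,  σ² = 6/7 − (0)² = 6/7
Independent increments: Var[S_11] = 11·σ² = 11·(6/7) = 66/7


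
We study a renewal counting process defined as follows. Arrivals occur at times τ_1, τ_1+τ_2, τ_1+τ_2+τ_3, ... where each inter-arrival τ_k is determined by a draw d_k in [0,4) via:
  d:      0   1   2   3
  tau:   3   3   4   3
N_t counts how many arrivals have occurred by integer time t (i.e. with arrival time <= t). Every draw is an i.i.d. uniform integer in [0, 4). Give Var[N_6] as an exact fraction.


Inter-arrival values over d=0..3: [3, 3, 4, 3]
Each d has probability 1/4, so the pmf of τ is: f(3) = 3/4, f(4) = 1/4
Let p_n(j) = P(N_n = j), with p_0 = [1]. Condition on τ_1: p_n(0) = P(τ > n), and for j >= 1, p_n(j) = Σ_{k<=n} f(k)·p_{n−k}(j−1)
p_1 = [1]  (j = 0)
p_2 = [1]  (j = 0)
p_3 = [1/4, 3/4]  (j = 0..1)
p_4 = [0, 1]  (j = 0..1)
p_5 = [0, 1]  (j = 0..1)
p_6 = [0, 7/16, 9/16]  (j = 0..2)
E[N_6] = Σ j·p_6(j) = 25/16;  E[N_6²] = Σ j²·p_6(j) = 43/16
Var[N_6] = 43/16 − (25/16)² = 63/256

63/256


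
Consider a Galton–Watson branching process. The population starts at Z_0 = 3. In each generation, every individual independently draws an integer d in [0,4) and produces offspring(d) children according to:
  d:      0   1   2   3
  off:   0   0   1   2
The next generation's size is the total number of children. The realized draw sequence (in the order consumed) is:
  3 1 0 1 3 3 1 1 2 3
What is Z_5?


2

gen 0: Z_0=3, draws=[3, 1, 0], offspring=[2, 0, 0], Z_1=2
gen 1: Z_1=2, draws=[1, 3], offspring=[0, 2], Z_2=2
gen 2: Z_2=2, draws=[3, 1], offspring=[2, 0], Z_3=2
gen 3: Z_3=2, draws=[1, 2], offspring=[0, 1], Z_4=1
gen 4: Z_4=1, draws=[3], offspring=[2], Z_5=2


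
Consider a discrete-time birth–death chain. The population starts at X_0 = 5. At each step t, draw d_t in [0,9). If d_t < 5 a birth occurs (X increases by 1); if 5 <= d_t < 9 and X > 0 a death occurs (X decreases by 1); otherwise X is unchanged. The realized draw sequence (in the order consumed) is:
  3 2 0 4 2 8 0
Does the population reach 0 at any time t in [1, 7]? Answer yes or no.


no

t=0: X=5, d=3 → birth, X_1=6
t=1: X=6, d=2 → birth, X_2=7
t=2: X=7, d=0 → birth, X_3=8
t=3: X=8, d=4 → birth, X_4=9
t=4: X=9, d=2 → birth, X_5=10
t=5: X=10, d=8 → death, X_6=9
t=6: X=9, d=0 → birth, X_7=10


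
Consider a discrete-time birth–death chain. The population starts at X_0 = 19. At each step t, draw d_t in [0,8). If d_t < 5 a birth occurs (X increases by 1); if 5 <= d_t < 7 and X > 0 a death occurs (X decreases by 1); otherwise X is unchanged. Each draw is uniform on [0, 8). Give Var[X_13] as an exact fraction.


611/64

X can drop by at most 1 per step and X_0 = 19 > T = 13, so X_t >= 19 − t >= 6 > 0 for every t <= 13: the floor at 0 (the 'and X > 0' condition) never binds. Hence X_13 = X_0 + Σ_{t<13} Y_t with i.i.d. increments Y_t = y(d_t) ∈ {+1, −1, 0}.
Outcome values over d=0..7: [1, 1, 1, 1, 1, -1, -1, 0]
Σy = 3, Σy² = 7, M = 8
μ = 3/8 = 3/8,  σ² = 7/8 − (3/8)² = 47/64
Independent increments: Var[X_13] = 13·σ² = 13·(47/64) = 611/64


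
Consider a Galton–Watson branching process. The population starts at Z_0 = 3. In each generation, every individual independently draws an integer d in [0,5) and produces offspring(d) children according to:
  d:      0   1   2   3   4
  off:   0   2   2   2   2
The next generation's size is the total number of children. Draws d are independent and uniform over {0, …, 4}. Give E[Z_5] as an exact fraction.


98304/3125

Outcome values over d=0..4: [0, 2, 2, 2, 2]
Σy = 8, Σy² = 16, M = 5
μ = 8/5 = 8/5,  σ² = 16/5 − (8/5)² = 16/25
E[Z_0] = 3
E[Z_1] = 8/5·E[Z_0] = 24/5
E[Z_2] = 8/5·E[Z_1] = 192/25
E[Z_3] = 8/5·E[Z_2] = 1536/125
E[Z_4] = 8/5·E[Z_3] = 12288/625
E[Z_5] = 8/5·E[Z_4] = 98304/3125


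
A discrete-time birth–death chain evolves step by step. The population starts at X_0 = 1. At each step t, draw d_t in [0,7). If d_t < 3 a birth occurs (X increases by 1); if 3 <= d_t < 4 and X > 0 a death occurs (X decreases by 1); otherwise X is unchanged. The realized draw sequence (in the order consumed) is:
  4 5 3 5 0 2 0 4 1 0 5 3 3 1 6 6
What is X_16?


t=0: X=1, d=4 → hold, X_1=1
t=1: X=1, d=5 → hold, X_2=1
t=2: X=1, d=3 → death, X_3=0
t=3: X=0, d=5 → hold, X_4=0
t=4: X=0, d=0 → birth, X_5=1
t=5: X=1, d=2 → birth, X_6=2
t=6: X=2, d=0 → birth, X_7=3
t=7: X=3, d=4 → hold, X_8=3
t=8: X=3, d=1 → birth, X_9=4
t=9: X=4, d=0 → birth, X_10=5
t=10: X=5, d=5 → hold, X_11=5
t=11: X=5, d=3 → death, X_12=4
t=12: X=4, d=3 → death, X_13=3
t=13: X=3, d=1 → birth, X_14=4
t=14: X=4, d=6 → hold, X_15=4
t=15: X=4, d=6 → hold, X_16=4

4


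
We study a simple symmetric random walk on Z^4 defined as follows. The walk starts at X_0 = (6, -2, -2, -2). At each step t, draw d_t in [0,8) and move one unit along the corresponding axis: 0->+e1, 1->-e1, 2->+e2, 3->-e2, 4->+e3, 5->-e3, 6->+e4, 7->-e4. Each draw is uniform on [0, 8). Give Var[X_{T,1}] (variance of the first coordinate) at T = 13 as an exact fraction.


13/4

Outcome values over d=0..7: [1, -1, 0, 0, 0, 0, 0, 0]
Σy = 0, Σy² = 2, M = 8
μ = 0/8 = 0,  σ² = 2/8 − (0)² = 1/4
Independent increments: Var[X_13] = 13·σ² = 13·(1/4) = 13/4


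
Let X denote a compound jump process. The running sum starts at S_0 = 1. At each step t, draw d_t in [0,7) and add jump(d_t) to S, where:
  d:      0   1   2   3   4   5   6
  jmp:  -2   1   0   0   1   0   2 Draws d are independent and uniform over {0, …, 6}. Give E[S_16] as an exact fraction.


Outcome values over d=0..6: [-2, 1, 0, 0, 1, 0, 2]
Σy = 2, Σy² = 10, M = 7
μ = 2/7 = 2/7,  σ² = 10/7 − (2/7)² = 66/49
E[S_16] = 1 + 16·(2/7) = 39/7

39/7


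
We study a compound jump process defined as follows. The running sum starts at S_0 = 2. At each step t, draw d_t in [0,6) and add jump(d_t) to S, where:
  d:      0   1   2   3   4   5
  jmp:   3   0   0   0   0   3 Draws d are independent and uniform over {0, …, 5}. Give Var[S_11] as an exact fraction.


Outcome values over d=0..5: [3, 0, 0, 0, 0, 3]
Σy = 6, Σy² = 18, M = 6
μ = 6/6 = 1,  σ² = 18/6 − (1)² = 2
Independent increments: Var[S_11] = 11·σ² = 11·(2) = 22

22


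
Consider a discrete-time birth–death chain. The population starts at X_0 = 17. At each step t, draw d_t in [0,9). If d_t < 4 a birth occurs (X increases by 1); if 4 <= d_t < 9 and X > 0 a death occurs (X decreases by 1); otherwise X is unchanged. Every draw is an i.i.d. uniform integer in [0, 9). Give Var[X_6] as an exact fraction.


X can drop by at most 1 per step and X_0 = 17 > T = 6, so X_t >= 17 − t >= 11 > 0 for every t <= 6: the floor at 0 (the 'and X > 0' condition) never binds. Hence X_6 = X_0 + Σ_{t<6} Y_t with i.i.d. increments Y_t = y(d_t) ∈ {+1, −1, 0}.
Outcome values over d=0..8: [1, 1, 1, 1, -1, -1, -1, -1, -1]
Σy = -1, Σy² = 9, M = 9
μ = -1/9 = -1/9,  σ² = 9/9 − (-1/9)² = 80/81
Independent increments: Var[X_6] = 6·σ² = 6·(80/81) = 160/27

160/27


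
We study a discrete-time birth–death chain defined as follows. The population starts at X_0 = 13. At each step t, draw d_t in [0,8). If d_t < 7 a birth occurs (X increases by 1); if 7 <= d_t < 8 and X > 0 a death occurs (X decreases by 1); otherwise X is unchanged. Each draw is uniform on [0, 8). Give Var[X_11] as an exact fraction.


X can drop by at most 1 per step and X_0 = 13 > T = 11, so X_t >= 13 − t >= 2 > 0 for every t <= 11: the floor at 0 (the 'and X > 0' condition) never binds. Hence X_11 = X_0 + Σ_{t<11} Y_t with i.i.d. increments Y_t = y(d_t) ∈ {+1, −1, 0}.
Outcome values over d=0..7: [1, 1, 1, 1, 1, 1, 1, -1]
Σy = 6, Σy² = 8, M = 8
μ = 6/8 = 3/4,  σ² = 8/8 − (3/4)² = 7/16
Independent increments: Var[X_11] = 11·σ² = 11·(7/16) = 77/16

77/16


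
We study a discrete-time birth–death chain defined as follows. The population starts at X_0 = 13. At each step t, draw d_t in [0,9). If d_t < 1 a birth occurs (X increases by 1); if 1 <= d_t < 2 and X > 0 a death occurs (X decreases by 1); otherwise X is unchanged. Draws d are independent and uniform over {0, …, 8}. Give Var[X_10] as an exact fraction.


X can drop by at most 1 per step and X_0 = 13 > T = 10, so X_t >= 13 − t >= 3 > 0 for every t <= 10: the floor at 0 (the 'and X > 0' condition) never binds. Hence X_10 = X_0 + Σ_{t<10} Y_t with i.i.d. increments Y_t = y(d_t) ∈ {+1, −1, 0}.
Outcome values over d=0..8: [1, -1, 0, 0, 0, 0, 0, 0, 0]
Σy = 0, Σy² = 2, M = 9
μ = 0/9 = 0,  σ² = 2/9 − (0)² = 2/9
Independent increments: Var[X_10] = 10·σ² = 10·(2/9) = 20/9

20/9


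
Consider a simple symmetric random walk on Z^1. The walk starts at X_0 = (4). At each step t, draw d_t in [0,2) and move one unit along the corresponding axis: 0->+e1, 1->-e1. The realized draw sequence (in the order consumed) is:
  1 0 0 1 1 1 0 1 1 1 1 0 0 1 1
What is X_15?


t=0: X=(4), d=1 → -e1, X_1=(3)
t=1: X=(3), d=0 → +e1, X_2=(4)
t=2: X=(4), d=0 → +e1, X_3=(5)
t=3: X=(5), d=1 → -e1, X_4=(4)
t=4: X=(4), d=1 → -e1, X_5=(3)
t=5: X=(3), d=1 → -e1, X_6=(2)
t=6: X=(2), d=0 → +e1, X_7=(3)
t=7: X=(3), d=1 → -e1, X_8=(2)
t=8: X=(2), d=1 → -e1, X_9=(1)
t=9: X=(1), d=1 → -e1, X_10=(0)
t=10: X=(0), d=1 → -e1, X_11=(-1)
t=11: X=(-1), d=0 → +e1, X_12=(0)
t=12: X=(0), d=0 → +e1, X_13=(1)
t=13: X=(1), d=1 → -e1, X_14=(0)
t=14: X=(0), d=1 → -e1, X_15=(-1)

(-1)


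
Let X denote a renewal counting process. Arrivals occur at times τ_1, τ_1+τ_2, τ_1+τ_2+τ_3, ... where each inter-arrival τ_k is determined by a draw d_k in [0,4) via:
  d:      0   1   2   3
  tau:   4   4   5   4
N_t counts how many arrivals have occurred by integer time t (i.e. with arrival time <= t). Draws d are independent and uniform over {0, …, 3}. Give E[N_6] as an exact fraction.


1

Inter-arrival values over d=0..3: [4, 4, 5, 4]
Each d has probability 1/4, so the pmf of τ is: f(4) = 3/4, f(5) = 1/4
Renewal equation for m(n) = E[N_n]: condition on τ_1 = k (if k <= n, one arrival plus a fresh copy on the remaining n−k steps): m(n) = F(n) + Σ_{k<=n} f(k)·m(n−k), where F(n) = P(τ <= n) and m(0) = 0
m(1) = F(1) = 0
m(2) = F(2) = 0
m(3) = F(3) = 0
m(4) = F(4) = 3/4
m(5) = F(5) = 1
m(6) = F(6) = 1
E[N_6] = m(6) = 1


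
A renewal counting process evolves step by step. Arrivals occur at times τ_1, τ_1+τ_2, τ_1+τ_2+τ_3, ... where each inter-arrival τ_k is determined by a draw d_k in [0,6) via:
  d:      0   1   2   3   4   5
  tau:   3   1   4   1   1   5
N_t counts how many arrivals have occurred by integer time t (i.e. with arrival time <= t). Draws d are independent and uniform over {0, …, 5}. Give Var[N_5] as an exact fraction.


Inter-arrival values over d=0..5: [3, 1, 4, 1, 1, 5]
Each d has probability 1/6, so the pmf of τ is: f(1) = 1/2, f(3) = 1/6, f(4) = 1/6, f(5) = 1/6
Let p_n(j) = P(N_n = j), with p_0 = [1]. Condition on τ_1: p_n(0) = P(τ > n), and for j >= 1, p_n(j) = Σ_{k<=n} f(k)·p_{n−k}(j−1)
p_1 = [1/2, 1/2]  (j = 0..1)
p_2 = [1/2, 1/4, 1/4]  (j = 0..2)
p_3 = [1/3, 5/12, 1/8, 1/8]  (j = 0..3)
p_4 = [1/6, 5/12, 7/24, 1/16, 1/16]  (j = 0..4)
p_5 = [0, 5/12, 1/3, 3/16, 1/32, 1/32]  (j = 0..5)
E[N_5] = Σ j·p_5(j) = 185/96;  E[N_5²] = Σ j²·p_5(j) = 151/32
Var[N_5] = 151/32 − (185/96)² = 9263/9216

9263/9216


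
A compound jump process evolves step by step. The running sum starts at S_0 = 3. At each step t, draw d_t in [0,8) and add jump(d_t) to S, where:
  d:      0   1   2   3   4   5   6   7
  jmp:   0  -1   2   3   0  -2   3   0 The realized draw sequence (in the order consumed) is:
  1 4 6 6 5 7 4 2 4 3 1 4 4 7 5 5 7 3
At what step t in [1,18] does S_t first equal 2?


1

t=0: S=3, d=1, jump=-1, S_1=2
t=1: S=2, d=4, jump=0, S_2=2
t=2: S=2, d=6, jump=3, S_3=5
t=3: S=5, d=6, jump=3, S_4=8
t=4: S=8, d=5, jump=-2, S_5=6
t=5: S=6, d=7, jump=0, S_6=6
t=6: S=6, d=4, jump=0, S_7=6
t=7: S=6, d=2, jump=2, S_8=8
t=8: S=8, d=4, jump=0, S_9=8
t=9: S=8, d=3, jump=3, S_10=11
t=10: S=11, d=1, jump=-1, S_11=10
t=11: S=10, d=4, jump=0, S_12=10
t=12: S=10, d=4, jump=0, S_13=10
t=13: S=10, d=7, jump=0, S_14=10
t=14: S=10, d=5, jump=-2, S_15=8
t=15: S=8, d=5, jump=-2, S_16=6
t=16: S=6, d=7, jump=0, S_17=6
t=17: S=6, d=3, jump=3, S_18=9


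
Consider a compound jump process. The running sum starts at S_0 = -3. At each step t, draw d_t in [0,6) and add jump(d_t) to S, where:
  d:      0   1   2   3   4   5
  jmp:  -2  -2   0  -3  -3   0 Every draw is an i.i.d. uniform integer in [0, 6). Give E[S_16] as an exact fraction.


-89/3

Outcome values over d=0..5: [-2, -2, 0, -3, -3, 0]
Σy = -10, Σy² = 26, M = 6
μ = -10/6 = -5/3,  σ² = 26/6 − (-5/3)² = 14/9
E[S_16] = -3 + 16·(-5/3) = -89/3


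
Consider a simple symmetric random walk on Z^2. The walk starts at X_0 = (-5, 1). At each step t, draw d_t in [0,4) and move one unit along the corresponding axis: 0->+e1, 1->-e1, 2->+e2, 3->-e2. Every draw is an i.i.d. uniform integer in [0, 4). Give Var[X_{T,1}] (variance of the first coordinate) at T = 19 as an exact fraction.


Outcome values over d=0..3: [1, -1, 0, 0]
Σy = 0, Σy² = 2, M = 4
μ = 0/4 = 0,  σ² = 2/4 − (0)² = 1/2
Independent increments: Var[X_19] = 19·σ² = 19·(1/2) = 19/2

19/2


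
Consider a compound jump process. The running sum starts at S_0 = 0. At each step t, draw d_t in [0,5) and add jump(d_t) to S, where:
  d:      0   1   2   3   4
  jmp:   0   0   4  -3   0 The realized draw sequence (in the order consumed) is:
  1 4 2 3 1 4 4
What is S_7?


t=0: S=0, d=1, jump=0, S_1=0
t=1: S=0, d=4, jump=0, S_2=0
t=2: S=0, d=2, jump=4, S_3=4
t=3: S=4, d=3, jump=-3, S_4=1
t=4: S=1, d=1, jump=0, S_5=1
t=5: S=1, d=4, jump=0, S_6=1
t=6: S=1, d=4, jump=0, S_7=1

1


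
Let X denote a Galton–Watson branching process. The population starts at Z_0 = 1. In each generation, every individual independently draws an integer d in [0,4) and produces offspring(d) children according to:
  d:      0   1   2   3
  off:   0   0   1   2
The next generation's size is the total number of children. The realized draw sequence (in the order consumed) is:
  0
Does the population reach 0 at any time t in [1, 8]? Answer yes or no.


yes

gen 0: Z_0=1, draws=[0], offspring=[0], Z_1=0
gen 1: Z_1=0, draws=[], offspring=[], Z_2=0
gen 2: Z_2=0, draws=[], offspring=[], Z_3=0
gen 3: Z_3=0, draws=[], offspring=[], Z_4=0
gen 4: Z_4=0, draws=[], offspring=[], Z_5=0
gen 5: Z_5=0, draws=[], offspring=[], Z_6=0
gen 6: Z_6=0, draws=[], offspring=[], Z_7=0
gen 7: Z_7=0, draws=[], offspring=[], Z_8=0


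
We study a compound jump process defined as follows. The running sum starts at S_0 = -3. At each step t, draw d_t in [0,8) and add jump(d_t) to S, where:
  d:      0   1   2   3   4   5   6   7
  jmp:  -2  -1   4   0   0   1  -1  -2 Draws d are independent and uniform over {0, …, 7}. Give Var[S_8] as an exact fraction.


Outcome values over d=0..7: [-2, -1, 4, 0, 0, 1, -1, -2]
Σy = -1, Σy² = 27, M = 8
μ = -1/8 = -1/8,  σ² = 27/8 − (-1/8)² = 215/64
Independent increments: Var[S_8] = 8·σ² = 8·(215/64) = 215/8

215/8


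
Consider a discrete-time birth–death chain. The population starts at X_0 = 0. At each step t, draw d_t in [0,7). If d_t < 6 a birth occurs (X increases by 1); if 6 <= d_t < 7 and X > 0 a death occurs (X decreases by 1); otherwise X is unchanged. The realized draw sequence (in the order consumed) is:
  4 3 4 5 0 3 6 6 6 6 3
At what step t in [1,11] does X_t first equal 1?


t=0: X=0, d=4 → birth, X_1=1
t=1: X=1, d=3 → birth, X_2=2
t=2: X=2, d=4 → birth, X_3=3
t=3: X=3, d=5 → birth, X_4=4
t=4: X=4, d=0 → birth, X_5=5
t=5: X=5, d=3 → birth, X_6=6
t=6: X=6, d=6 → death, X_7=5
t=7: X=5, d=6 → death, X_8=4
t=8: X=4, d=6 → death, X_9=3
t=9: X=3, d=6 → death, X_10=2
t=10: X=2, d=3 → birth, X_11=3

1


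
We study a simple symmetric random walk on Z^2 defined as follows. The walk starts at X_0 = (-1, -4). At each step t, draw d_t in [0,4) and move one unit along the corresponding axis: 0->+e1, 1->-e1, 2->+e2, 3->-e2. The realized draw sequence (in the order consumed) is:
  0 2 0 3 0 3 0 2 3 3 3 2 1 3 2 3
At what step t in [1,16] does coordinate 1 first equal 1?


t=0: X=(-1, -4), d=0 → +e1, X_1=(0, -4)
t=1: X=(0, -4), d=2 → +e2, X_2=(0, -3)
t=2: X=(0, -3), d=0 → +e1, X_3=(1, -3)
t=3: X=(1, -3), d=3 → -e2, X_4=(1, -4)
t=4: X=(1, -4), d=0 → +e1, X_5=(2, -4)
t=5: X=(2, -4), d=3 → -e2, X_6=(2, -5)
t=6: X=(2, -5), d=0 → +e1, X_7=(3, -5)
t=7: X=(3, -5), d=2 → +e2, X_8=(3, -4)
t=8: X=(3, -4), d=3 → -e2, X_9=(3, -5)
t=9: X=(3, -5), d=3 → -e2, X_10=(3, -6)
t=10: X=(3, -6), d=3 → -e2, X_11=(3, -7)
t=11: X=(3, -7), d=2 → +e2, X_12=(3, -6)
t=12: X=(3, -6), d=1 → -e1, X_13=(2, -6)
t=13: X=(2, -6), d=3 → -e2, X_14=(2, -7)
t=14: X=(2, -7), d=2 → +e2, X_15=(2, -6)
t=15: X=(2, -6), d=3 → -e2, X_16=(2, -7)

3


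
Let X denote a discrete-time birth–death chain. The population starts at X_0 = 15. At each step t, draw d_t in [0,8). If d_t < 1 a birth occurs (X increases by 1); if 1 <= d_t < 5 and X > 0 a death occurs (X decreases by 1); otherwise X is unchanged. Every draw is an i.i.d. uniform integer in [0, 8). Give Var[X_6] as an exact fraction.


X can drop by at most 1 per step and X_0 = 15 > T = 6, so X_t >= 15 − t >= 9 > 0 for every t <= 6: the floor at 0 (the 'and X > 0' condition) never binds. Hence X_6 = X_0 + Σ_{t<6} Y_t with i.i.d. increments Y_t = y(d_t) ∈ {+1, −1, 0}.
Outcome values over d=0..7: [1, -1, -1, -1, -1, 0, 0, 0]
Σy = -3, Σy² = 5, M = 8
μ = -3/8 = -3/8,  σ² = 5/8 − (-3/8)² = 31/64
Independent increments: Var[X_6] = 6·σ² = 6·(31/64) = 93/32

93/32


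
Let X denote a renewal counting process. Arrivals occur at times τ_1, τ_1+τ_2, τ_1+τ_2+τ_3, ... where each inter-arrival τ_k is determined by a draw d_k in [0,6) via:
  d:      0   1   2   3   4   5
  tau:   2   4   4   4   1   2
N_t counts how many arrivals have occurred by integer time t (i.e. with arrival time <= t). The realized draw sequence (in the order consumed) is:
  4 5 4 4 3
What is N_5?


4

draw d_1=4: τ_1=1, arrival time A_1=1
draw d_2=5: τ_2=2, arrival time A_2=3
draw d_3=4: τ_3=1, arrival time A_3=4
draw d_4=4: τ_4=1, arrival time A_4=5
draw d_5=3: τ_5=4, arrival time A_5=9
N_t over t=0..5: 0:0 1:1 2:1 3:2 4:3 5:4


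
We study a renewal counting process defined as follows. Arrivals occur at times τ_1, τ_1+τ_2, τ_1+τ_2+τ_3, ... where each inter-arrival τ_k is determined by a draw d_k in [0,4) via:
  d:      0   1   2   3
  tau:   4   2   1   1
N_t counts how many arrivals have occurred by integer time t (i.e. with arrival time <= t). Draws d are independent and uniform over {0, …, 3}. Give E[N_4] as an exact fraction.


Inter-arrival values over d=0..3: [4, 2, 1, 1]
Each d has probability 1/4, so the pmf of τ is: f(1) = 1/2, f(2) = 1/4, f(4) = 1/4
Renewal equation for m(n) = E[N_n]: condition on τ_1 = k (if k <= n, one arrival plus a fresh copy on the remaining n−k steps): m(n) = F(n) + Σ_{k<=n} f(k)·m(n−k), where F(n) = P(τ <= n) and m(0) = 0
m(1) = F(1) = 1/2
m(2) = F(2) + f(1)·m(1) = 3/4 + 1/2·1/2 = 1
m(3) = F(3) + f(1)·m(2) + f(2)·m(1) = 3/4 + 1/2·1 + 1/4·1/2 = 11/8
m(4) = F(4) + f(1)·m(3) + f(2)·m(2) = 1 + 1/2·11/8 + 1/4·1 = 31/16
E[N_4] = m(4) = 31/16

31/16


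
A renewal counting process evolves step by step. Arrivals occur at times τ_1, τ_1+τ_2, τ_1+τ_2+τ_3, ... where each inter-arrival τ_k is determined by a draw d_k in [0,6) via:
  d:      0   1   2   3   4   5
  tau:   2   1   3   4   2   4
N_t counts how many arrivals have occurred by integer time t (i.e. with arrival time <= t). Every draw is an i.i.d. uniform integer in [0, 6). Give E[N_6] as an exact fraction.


94711/46656

Inter-arrival values over d=0..5: [2, 1, 3, 4, 2, 4]
Each d has probability 1/6, so the pmf of τ is: f(1) = 1/6, f(2) = 1/3, f(3) = 1/6, f(4) = 1/3
Renewal equation for m(n) = E[N_n]: condition on τ_1 = k (if k <= n, one arrival plus a fresh copy on the remaining n−k steps): m(n) = F(n) + Σ_{k<=n} f(k)·m(n−k), where F(n) = P(τ <= n) and m(0) = 0
m(1) = F(1) = 1/6
m(2) = F(2) + f(1)·m(1) = 1/2 + 1/6·1/6 = 19/36
m(3) = F(3) + f(1)·m(2) + f(2)·m(1) = 2/3 + 1/6·19/36 + 1/3·1/6 = 175/216
m(4) = F(4) + f(1)·m(3) + f(2)·m(2) + f(3)·m(1) = 1 + 1/6·175/216 + 1/3·19/36 + 1/6·1/6 = 1735/1296
m(5) = F(5) + f(1)·m(4) + f(2)·m(3) + f(3)·m(2) + f(4)·m(1) = 1 + 1/6·1735/1296 + 1/3·175/216 + 1/6·19/36 + 1/3·1/6 = 12727/7776
m(6) = F(6) + f(1)·m(5) + f(2)·m(4) + f(3)·m(3) + f(4)·m(2) = 1 + 1/6·12727/7776 + 1/3·1735/1296 + 1/6·175/216 + 1/3·19/36 = 94711/46656
E[N_6] = m(6) = 94711/46656


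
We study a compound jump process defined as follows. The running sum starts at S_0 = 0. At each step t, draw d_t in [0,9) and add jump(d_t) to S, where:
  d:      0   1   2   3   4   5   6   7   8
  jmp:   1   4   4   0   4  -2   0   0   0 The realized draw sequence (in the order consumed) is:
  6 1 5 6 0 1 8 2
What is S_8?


11

t=0: S=0, d=6, jump=0, S_1=0
t=1: S=0, d=1, jump=4, S_2=4
t=2: S=4, d=5, jump=-2, S_3=2
t=3: S=2, d=6, jump=0, S_4=2
t=4: S=2, d=0, jump=1, S_5=3
t=5: S=3, d=1, jump=4, S_6=7
t=6: S=7, d=8, jump=0, S_7=7
t=7: S=7, d=2, jump=4, S_8=11


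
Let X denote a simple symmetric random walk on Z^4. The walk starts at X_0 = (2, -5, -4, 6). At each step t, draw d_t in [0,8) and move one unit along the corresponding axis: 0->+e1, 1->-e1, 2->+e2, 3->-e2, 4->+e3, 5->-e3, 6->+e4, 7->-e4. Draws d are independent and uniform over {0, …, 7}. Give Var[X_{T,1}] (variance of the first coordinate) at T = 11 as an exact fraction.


Outcome values over d=0..7: [1, -1, 0, 0, 0, 0, 0, 0]
Σy = 0, Σy² = 2, M = 8
μ = 0/8 = 0,  σ² = 2/8 − (0)² = 1/4
Independent increments: Var[X_11] = 11·σ² = 11·(1/4) = 11/4

11/4


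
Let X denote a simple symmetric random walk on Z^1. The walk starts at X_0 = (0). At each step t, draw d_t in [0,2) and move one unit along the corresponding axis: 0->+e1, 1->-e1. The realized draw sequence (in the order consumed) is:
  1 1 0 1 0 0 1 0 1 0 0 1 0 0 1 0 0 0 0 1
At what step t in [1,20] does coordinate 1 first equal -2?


t=0: X=(0), d=1 → -e1, X_1=(-1)
t=1: X=(-1), d=1 → -e1, X_2=(-2)
t=2: X=(-2), d=0 → +e1, X_3=(-1)
t=3: X=(-1), d=1 → -e1, X_4=(-2)
t=4: X=(-2), d=0 → +e1, X_5=(-1)
t=5: X=(-1), d=0 → +e1, X_6=(0)
t=6: X=(0), d=1 → -e1, X_7=(-1)
t=7: X=(-1), d=0 → +e1, X_8=(0)
t=8: X=(0), d=1 → -e1, X_9=(-1)
t=9: X=(-1), d=0 → +e1, X_10=(0)
t=10: X=(0), d=0 → +e1, X_11=(1)
t=11: X=(1), d=1 → -e1, X_12=(0)
t=12: X=(0), d=0 → +e1, X_13=(1)
t=13: X=(1), d=0 → +e1, X_14=(2)
t=14: X=(2), d=1 → -e1, X_15=(1)
t=15: X=(1), d=0 → +e1, X_16=(2)
t=16: X=(2), d=0 → +e1, X_17=(3)
t=17: X=(3), d=0 → +e1, X_18=(4)
t=18: X=(4), d=0 → +e1, X_19=(5)
t=19: X=(5), d=1 → -e1, X_20=(4)

2
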